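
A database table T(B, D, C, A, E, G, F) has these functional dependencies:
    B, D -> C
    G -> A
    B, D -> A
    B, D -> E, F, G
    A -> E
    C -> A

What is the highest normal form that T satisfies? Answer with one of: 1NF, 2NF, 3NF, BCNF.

Candidate key: {B, D}. Prime attributes: {B, D}.
For G -> A we have {G}⁺ = {A, E, G}; {G} is not a superkey, so BCNF fails.
G -> A has non-prime {A} on the right and a non-superkey on the left, so 3NF fails.
No proper subset of a key has a non-prime attribute in its closure, so there is no partial dependency; 2NF holds.

2NF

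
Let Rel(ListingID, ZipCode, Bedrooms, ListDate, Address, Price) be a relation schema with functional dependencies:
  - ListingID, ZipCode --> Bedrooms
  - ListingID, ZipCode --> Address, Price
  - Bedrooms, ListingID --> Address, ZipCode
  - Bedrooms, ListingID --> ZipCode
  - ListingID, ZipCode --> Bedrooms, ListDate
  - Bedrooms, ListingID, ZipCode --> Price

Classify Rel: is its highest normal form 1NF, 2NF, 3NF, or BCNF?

Candidate keys: {Bedrooms, ListingID}, {ListingID, ZipCode}. Prime attributes: {Bedrooms, ListingID, ZipCode}.
Every FD has a superkey on the left, so the relation is in BCNF.

BCNF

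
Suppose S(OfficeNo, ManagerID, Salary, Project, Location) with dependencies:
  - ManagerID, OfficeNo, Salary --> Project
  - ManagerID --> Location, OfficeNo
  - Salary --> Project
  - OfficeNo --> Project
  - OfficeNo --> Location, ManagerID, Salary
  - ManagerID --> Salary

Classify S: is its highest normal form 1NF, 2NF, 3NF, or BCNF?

2NF

Candidate keys: {ManagerID}, {OfficeNo}. Prime attributes: {ManagerID, OfficeNo}.
Salary --> Project: {Salary}⁺ = {Project, Salary}, which is not all of the attributes, so the left side is not a superkey — BCNF is violated.
Because {Project} is non-prime and the left side of Salary --> Project is not a superkey, the relation is not in 3NF.
All keys have size 1, which rules out partial dependencies — 2NF is satisfied.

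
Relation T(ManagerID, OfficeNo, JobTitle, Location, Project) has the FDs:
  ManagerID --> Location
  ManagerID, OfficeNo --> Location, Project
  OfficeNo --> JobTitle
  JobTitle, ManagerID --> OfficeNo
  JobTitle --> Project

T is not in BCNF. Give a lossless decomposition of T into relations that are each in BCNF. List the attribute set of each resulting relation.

{JobTitle, OfficeNo}; {JobTitle, Project}; {Location, ManagerID}; {ManagerID, OfficeNo}

Candidate keys of the original relation: {JobTitle, ManagerID}, {ManagerID, OfficeNo}.
{JobTitle, Location, ManagerID, OfficeNo, Project}: {ManagerID} determines {Location, ManagerID} here but is not a superkey — split on ManagerID --> Location, giving {Location, ManagerID} and {JobTitle, ManagerID, OfficeNo, Project}.
{Location, ManagerID} has no BCNF violation.
{JobTitle, ManagerID, OfficeNo, Project}: {OfficeNo} determines {JobTitle, OfficeNo, Project} here but is not a superkey — split on OfficeNo --> JobTitle, Project, giving {JobTitle, OfficeNo, Project} and {ManagerID, OfficeNo}.
{JobTitle, OfficeNo, Project}: {JobTitle} determines {JobTitle, Project} here but is not a superkey — split on JobTitle --> Project, giving {JobTitle, Project} and {JobTitle, OfficeNo}.
{JobTitle, Project} has no BCNF violation.
{JobTitle, OfficeNo} has no BCNF violation.
{ManagerID, OfficeNo} has no BCNF violation.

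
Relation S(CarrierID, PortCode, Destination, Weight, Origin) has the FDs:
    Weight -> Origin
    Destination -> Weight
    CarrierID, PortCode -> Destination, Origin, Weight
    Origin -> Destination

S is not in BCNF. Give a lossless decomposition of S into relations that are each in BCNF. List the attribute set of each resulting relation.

Candidate key of the original relation: {CarrierID, PortCode}.
Within {CarrierID, Destination, Origin, PortCode, Weight}: {Weight}⁺ ∩ {CarrierID, Destination, Origin, PortCode, Weight} = {Destination, Origin, Weight}, not the whole set, so Weight -> Destination, Origin violates BCNF; decompose into {Destination, Origin, Weight} and {CarrierID, PortCode, Weight}.
{Destination, Origin, Weight} has no BCNF violation.
{CarrierID, PortCode, Weight} has no BCNF violation.

{CarrierID, PortCode, Weight}; {Destination, Origin, Weight}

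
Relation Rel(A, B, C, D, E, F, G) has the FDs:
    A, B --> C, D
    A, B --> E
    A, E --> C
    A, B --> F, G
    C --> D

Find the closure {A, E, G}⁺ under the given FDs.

{A, C, D, E, G}

Start with {A, E, G}.
A, E --> C applies; add {C} → now {A, C, E, G}.
C --> D applies; add {D} → now {A, C, D, E, G}.
No further FD applies.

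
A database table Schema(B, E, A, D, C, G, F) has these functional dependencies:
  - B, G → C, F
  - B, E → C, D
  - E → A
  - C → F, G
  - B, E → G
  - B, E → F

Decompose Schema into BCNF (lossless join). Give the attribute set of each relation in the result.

Candidate key of the original relation: {B, E}.
In {A, B, C, D, E, F, G}, {B, G} is not a superkey ({B, G}⁺ restricted to this set is {B, C, F, G}), so split on B, G → C, F into {B, C, F, G} and {A, B, D, E, G}.
In {B, C, F, G}, {C} is not a superkey ({C}⁺ restricted to this set is {C, F, G}), so split on C → F, G into {C, F, G} and {B, C}.
{C, F, G} is in BCNF.
{B, C} is in BCNF.
In {A, B, D, E, G}, {E} is not a superkey ({E}⁺ restricted to this set is {A, E}), so split on E → A into {A, E} and {B, D, E, G}.
{A, E} is in BCNF.
{B, D, E, G} is in BCNF.

{A, E}; {B, C}; {B, D, E, G}; {C, F, G}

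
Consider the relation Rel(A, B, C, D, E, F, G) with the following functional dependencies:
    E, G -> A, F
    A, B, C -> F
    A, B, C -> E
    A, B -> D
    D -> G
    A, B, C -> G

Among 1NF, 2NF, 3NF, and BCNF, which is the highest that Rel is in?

1NF

Candidate keys: {A, B, C}, {B, C, D, E}, {B, C, E, G}. Prime attributes: {A, B, C, D, E, G}.
E, G -> A, F: {E, G}⁺ = {A, E, F, G}, which is not all of the attributes, so the left side is not a superkey — BCNF is violated.
E, G -> A, F has non-prime {F} on the right and a non-superkey on the left, so 3NF fails.
{D, E} is a proper subset of the key {B, C, D, E}, and {D, E}⁺ contains the non-prime attribute {F} — a partial dependency, so 2NF is violated.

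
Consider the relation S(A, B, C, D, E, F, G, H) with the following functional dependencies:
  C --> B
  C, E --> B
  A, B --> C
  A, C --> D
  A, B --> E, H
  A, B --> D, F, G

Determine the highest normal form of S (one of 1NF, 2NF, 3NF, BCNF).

Candidate keys: {A, B}, {A, C}. Prime attributes: {A, B, C}.
C --> B breaks BCNF: {C}⁺ = {B, C}, so {C} is not a superkey.
Since {B} ⊆ prime attributes and every other non-superkey FD also has a prime right side, the schema is in 3NF.

3NF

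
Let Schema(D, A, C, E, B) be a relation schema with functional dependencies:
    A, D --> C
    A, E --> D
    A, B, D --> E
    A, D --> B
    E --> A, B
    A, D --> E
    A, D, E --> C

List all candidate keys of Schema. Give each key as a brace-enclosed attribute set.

Closure of {E} is {A, B, C, D, E}, the whole schema; {E} is a candidate key.
Closure of {A, D} is {A, B, C, D, E}, the whole schema; {A, D} is a candidate key.
Any other superkey properly contains one of these, so there are no further candidate keys.

{A, D}, {E}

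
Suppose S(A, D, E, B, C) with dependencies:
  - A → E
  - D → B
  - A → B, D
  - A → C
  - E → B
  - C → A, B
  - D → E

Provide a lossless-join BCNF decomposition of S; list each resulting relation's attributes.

{A, C, D}; {B, E}; {D, E}

Candidate keys of the original relation: {A}, {C}.
{A, B, C, D, E}: {D} determines {B, D, E} here but is not a superkey — split on D → B, E, giving {B, D, E} and {A, C, D}.
{B, D, E}: {E} determines {B, E} here but is not a superkey — split on E → B, giving {B, E} and {D, E}.
{B, E} is in BCNF.
{D, E} is in BCNF.
{A, C, D} is in BCNF.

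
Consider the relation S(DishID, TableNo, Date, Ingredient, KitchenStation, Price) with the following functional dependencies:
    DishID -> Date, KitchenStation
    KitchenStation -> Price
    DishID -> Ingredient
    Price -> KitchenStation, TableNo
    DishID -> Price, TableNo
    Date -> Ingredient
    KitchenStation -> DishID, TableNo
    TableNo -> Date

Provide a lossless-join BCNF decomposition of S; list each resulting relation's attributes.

{Date, Ingredient}; {Date, TableNo}; {DishID, KitchenStation, Price, TableNo}

Candidate keys of the original relation: {DishID}, {KitchenStation}, {Price}.
In {Date, DishID, Ingredient, KitchenStation, Price, TableNo}, {Date} is not a superkey ({Date}⁺ restricted to this set is {Date, Ingredient}), so split on Date -> Ingredient into {Date, Ingredient} and {Date, DishID, KitchenStation, Price, TableNo}.
{Date, Ingredient}: every determinant is a superkey — BCNF.
In {Date, DishID, KitchenStation, Price, TableNo}, {TableNo} is not a superkey ({TableNo}⁺ restricted to this set is {Date, TableNo}), so split on TableNo -> Date into {Date, TableNo} and {DishID, KitchenStation, Price, TableNo}.
{Date, TableNo}: every determinant is a superkey — BCNF.
{DishID, KitchenStation, Price, TableNo}: every determinant is a superkey — BCNF.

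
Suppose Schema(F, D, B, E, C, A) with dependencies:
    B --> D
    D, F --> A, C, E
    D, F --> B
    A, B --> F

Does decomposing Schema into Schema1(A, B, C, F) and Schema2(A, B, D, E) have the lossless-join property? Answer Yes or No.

Common attributes: {A, B}; their closure is {A, B, C, D, E, F}.
Since Schema1 ⊆ {A, B, C, D, E, F}, the intersection is a superkey of Schema1; the decomposition is lossless.

Yes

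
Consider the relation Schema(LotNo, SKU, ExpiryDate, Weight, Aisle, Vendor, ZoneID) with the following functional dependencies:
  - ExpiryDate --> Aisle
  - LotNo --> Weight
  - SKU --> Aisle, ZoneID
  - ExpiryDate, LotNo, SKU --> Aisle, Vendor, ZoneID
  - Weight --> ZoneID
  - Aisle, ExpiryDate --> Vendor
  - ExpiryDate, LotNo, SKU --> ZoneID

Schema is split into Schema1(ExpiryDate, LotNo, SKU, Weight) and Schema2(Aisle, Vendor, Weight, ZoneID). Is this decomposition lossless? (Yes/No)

The shared attributes are {Weight} and {Weight}⁺ = {Weight, ZoneID}.
Schema1 ⊄ {Weight, ZoneID} and Schema2 ⊄ {Weight, ZoneID}, so the split is lossy.

No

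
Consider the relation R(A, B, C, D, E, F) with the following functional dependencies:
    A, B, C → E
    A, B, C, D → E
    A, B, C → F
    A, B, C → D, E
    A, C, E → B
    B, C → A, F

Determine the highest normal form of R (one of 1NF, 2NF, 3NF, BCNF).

Candidate keys: {A, C, E}, {B, C}. Prime attributes: {A, B, C, E}.
Every FD has a superkey on the left, so the relation is in BCNF.

BCNF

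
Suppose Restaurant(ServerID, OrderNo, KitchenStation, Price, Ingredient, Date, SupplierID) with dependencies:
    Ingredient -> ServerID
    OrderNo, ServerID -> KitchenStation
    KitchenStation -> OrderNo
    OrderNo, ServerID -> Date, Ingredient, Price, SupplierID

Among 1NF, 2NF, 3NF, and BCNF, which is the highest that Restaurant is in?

3NF

Candidate keys: {Ingredient, KitchenStation}, {Ingredient, OrderNo}, {KitchenStation, ServerID}, {OrderNo, ServerID}. Prime attributes: {Ingredient, KitchenStation, OrderNo, ServerID}.
Ingredient -> ServerID breaks BCNF: {Ingredient}⁺ = {Ingredient, ServerID}, so {Ingredient} is not a superkey.
But every attribute on its right side ({ServerID}) is prime, and the same holds for every other non-superkey FD, so 3NF still holds.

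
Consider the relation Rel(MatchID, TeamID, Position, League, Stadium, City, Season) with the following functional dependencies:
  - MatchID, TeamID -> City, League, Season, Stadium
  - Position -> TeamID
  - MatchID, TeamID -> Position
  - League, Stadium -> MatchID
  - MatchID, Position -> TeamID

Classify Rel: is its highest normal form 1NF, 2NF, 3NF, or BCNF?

3NF

Candidate keys: {League, Position, Stadium}, {League, Stadium, TeamID}, {MatchID, Position}, {MatchID, TeamID}. Prime attributes: {League, MatchID, Position, Stadium, TeamID}.
For Position -> TeamID we have {Position}⁺ = {Position, TeamID}; {Position} is not a superkey, so BCNF fails.
Since {TeamID} ⊆ prime attributes and every other non-superkey FD also has a prime right side, the schema is in 3NF.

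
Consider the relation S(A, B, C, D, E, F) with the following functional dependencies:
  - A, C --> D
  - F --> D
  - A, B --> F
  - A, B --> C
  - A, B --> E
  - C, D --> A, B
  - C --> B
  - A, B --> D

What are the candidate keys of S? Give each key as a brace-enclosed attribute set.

{A, B}, {A, C}, {C, D}, {C, F}

{A, B}⁺ = {A, B, C, D, E, F}, which is every attribute, so {A, B} is a candidate key.
{A, C}⁺ = {A, B, C, D, E, F}, which is every attribute, so {A, C} is a candidate key.
{C, D}⁺ = {A, B, C, D, E, F}, which is every attribute, so {C, D} is a candidate key.
{C, F}⁺ = {A, B, C, D, E, F}, which is every attribute, so {C, F} is a candidate key.
These are minimal and exhaustive — every other superkey contains one of them.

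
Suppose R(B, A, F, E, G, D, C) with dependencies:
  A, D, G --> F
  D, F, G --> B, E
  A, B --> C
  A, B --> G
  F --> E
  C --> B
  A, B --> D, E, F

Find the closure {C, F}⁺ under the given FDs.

Start with {C, F}.
F --> E applies; add {E} → now {C, E, F}.
C --> B applies; add {B} → now {B, C, E, F}.
No further FD applies.

{B, C, E, F}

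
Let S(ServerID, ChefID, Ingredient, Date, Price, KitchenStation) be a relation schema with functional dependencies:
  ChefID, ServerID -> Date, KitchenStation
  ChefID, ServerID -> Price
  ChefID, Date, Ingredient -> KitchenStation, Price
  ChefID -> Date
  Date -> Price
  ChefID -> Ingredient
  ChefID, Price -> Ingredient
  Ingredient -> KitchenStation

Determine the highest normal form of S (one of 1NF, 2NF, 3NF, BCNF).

Candidate key: {ChefID, ServerID}. Prime attributes: {ChefID, ServerID}.
ChefID, Date, Ingredient -> KitchenStation, Price: {ChefID, Date, Ingredient}⁺ = {ChefID, Date, Ingredient, KitchenStation, Price}, which is not all of the attributes, so the left side is not a superkey — BCNF is violated.
Because {KitchenStation, Price} are non-prime and the left side of ChefID, Date, Ingredient -> KitchenStation, Price is not a superkey, the relation is not in 3NF.
Since {ChefID} ⊂ {ChefID, ServerID} and {ChefID}⁺ ⊇ {Date, Ingredient, KitchenStation, Price} with {Date, Ingredient, KitchenStation, Price} non-prime, there is a partial dependency; 2NF fails.

1NF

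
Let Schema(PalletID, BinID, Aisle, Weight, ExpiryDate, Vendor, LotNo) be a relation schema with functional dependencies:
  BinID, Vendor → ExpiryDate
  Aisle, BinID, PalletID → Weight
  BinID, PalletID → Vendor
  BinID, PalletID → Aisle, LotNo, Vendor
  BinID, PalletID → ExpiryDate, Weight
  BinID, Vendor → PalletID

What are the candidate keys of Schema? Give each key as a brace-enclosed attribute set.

{BinID} never appears on the right of any FD, so every key must include it.
{BinID, PalletID}⁺ = {Aisle, BinID, ExpiryDate, LotNo, PalletID, Vendor, Weight} — all of the relation — so {BinID, PalletID} is a candidate key.
{BinID, Vendor}⁺ = {Aisle, BinID, ExpiryDate, LotNo, PalletID, Vendor, Weight} — all of the relation — so {BinID, Vendor} is a candidate key.
Any other superkey properly contains one of these, so there are no further candidate keys.

{BinID, PalletID}, {BinID, Vendor}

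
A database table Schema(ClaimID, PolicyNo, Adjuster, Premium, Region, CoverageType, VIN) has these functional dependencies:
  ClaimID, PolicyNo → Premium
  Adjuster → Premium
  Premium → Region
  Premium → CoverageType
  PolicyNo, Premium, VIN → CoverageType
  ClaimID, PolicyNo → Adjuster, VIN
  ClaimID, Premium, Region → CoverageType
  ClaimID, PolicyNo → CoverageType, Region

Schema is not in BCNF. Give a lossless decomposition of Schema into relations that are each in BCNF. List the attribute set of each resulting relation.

Candidate key of the original relation: {ClaimID, PolicyNo}.
Within {Adjuster, ClaimID, CoverageType, PolicyNo, Premium, Region, VIN}: {Adjuster}⁺ ∩ {Adjuster, ClaimID, CoverageType, PolicyNo, Premium, Region, VIN} = {Adjuster, CoverageType, Premium, Region}, not the whole set, so Adjuster → CoverageType, Premium, Region violates BCNF; decompose into {Adjuster, CoverageType, Premium, Region} and {Adjuster, ClaimID, PolicyNo, VIN}.
Within {Adjuster, CoverageType, Premium, Region}: {Premium}⁺ ∩ {Adjuster, CoverageType, Premium, Region} = {CoverageType, Premium, Region}, not the whole set, so Premium → CoverageType, Region violates BCNF; decompose into {CoverageType, Premium, Region} and {Adjuster, Premium}.
{CoverageType, Premium, Region}: every determinant is a superkey — BCNF.
{Adjuster, Premium}: every determinant is a superkey — BCNF.
{Adjuster, ClaimID, PolicyNo, VIN}: every determinant is a superkey — BCNF.

{Adjuster, ClaimID, PolicyNo, VIN}; {Adjuster, Premium}; {CoverageType, Premium, Region}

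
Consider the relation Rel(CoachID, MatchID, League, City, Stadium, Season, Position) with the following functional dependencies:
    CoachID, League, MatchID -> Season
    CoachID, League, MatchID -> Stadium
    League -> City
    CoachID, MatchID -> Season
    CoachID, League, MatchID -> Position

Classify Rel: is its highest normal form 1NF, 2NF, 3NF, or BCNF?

1NF

Candidate key: {CoachID, League, MatchID}. Prime attributes: {CoachID, League, MatchID}.
League -> City breaks BCNF: {League}⁺ = {City, League}, so {League} is not a superkey.
League -> City has non-prime {City} on the right and a non-superkey on the left, so 3NF fails.
{League} is a proper subset of the key {CoachID, League, MatchID}, and {League}⁺ contains the non-prime attribute {City} — a partial dependency, so 2NF is violated.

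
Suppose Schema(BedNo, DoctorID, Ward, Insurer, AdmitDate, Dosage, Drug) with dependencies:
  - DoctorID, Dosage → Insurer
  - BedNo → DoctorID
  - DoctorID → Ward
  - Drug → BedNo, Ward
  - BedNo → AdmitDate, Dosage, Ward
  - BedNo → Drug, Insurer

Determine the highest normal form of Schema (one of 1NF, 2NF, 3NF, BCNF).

2NF

Candidate keys: {BedNo}, {Drug}. Prime attributes: {BedNo, Drug}.
DoctorID, Dosage → Insurer breaks BCNF: {DoctorID, Dosage}⁺ = {DoctorID, Dosage, Insurer, Ward}, so {DoctorID, Dosage} is not a superkey.
DoctorID, Dosage → Insurer has non-prime {Insurer} on the right and a non-superkey on the left, so 3NF fails.
With only single-attribute keys there can be no partial dependency, so 2NF holds.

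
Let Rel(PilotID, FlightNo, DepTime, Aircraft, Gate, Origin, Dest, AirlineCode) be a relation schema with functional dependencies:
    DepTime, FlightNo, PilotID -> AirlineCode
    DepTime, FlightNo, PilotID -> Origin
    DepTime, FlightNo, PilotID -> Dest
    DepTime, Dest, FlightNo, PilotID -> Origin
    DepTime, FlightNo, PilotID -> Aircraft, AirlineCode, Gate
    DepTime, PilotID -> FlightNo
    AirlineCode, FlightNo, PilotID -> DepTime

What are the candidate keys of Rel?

{AirlineCode, FlightNo, PilotID}, {DepTime, PilotID}

Attributes never on any right-hand side: {PilotID} — every candidate key must contain it.
{DepTime, PilotID} is a candidate key since {DepTime, PilotID}⁺ = {Aircraft, AirlineCode, DepTime, Dest, FlightNo, Gate, Origin, PilotID} covers every attribute.
{AirlineCode, FlightNo, PilotID} is a candidate key since {AirlineCode, FlightNo, PilotID}⁺ = {Aircraft, AirlineCode, DepTime, Dest, FlightNo, Gate, Origin, PilotID} covers every attribute.
No proper subset of any of these is a key, and no other minimal superkey exists.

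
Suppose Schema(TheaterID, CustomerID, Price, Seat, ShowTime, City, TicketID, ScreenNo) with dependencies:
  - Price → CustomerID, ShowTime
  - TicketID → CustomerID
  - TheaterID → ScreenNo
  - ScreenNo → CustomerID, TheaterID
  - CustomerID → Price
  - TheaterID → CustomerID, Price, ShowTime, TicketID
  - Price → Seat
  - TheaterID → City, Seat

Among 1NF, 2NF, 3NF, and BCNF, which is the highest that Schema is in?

Candidate keys: {ScreenNo}, {TheaterID}. Prime attributes: {ScreenNo, TheaterID}.
Price → CustomerID, ShowTime: {Price}⁺ = {CustomerID, Price, Seat, ShowTime}, which is not all of the attributes, so the left side is not a superkey — BCNF is violated.
Because {CustomerID, ShowTime} are non-prime and the left side of Price → CustomerID, ShowTime is not a superkey, the relation is not in 3NF.
Every candidate key is a single attribute, so no partial dependency is possible; 2NF holds.

2NF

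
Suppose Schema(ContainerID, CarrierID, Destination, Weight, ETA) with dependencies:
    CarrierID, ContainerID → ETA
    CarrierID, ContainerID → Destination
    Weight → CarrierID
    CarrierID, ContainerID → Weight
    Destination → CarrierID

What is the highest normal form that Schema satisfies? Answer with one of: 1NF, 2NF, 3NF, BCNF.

Candidate keys: {CarrierID, ContainerID}, {ContainerID, Destination}, {ContainerID, Weight}. Prime attributes: {CarrierID, ContainerID, Destination, Weight}.
Weight → CarrierID: {Weight}⁺ = {CarrierID, Weight}, which is not all of the attributes, so the left side is not a superkey — BCNF is violated.
Its right-hand attributes {CarrierID} are all prime, as are those of every other non-superkey FD — the relation is in 3NF.

3NF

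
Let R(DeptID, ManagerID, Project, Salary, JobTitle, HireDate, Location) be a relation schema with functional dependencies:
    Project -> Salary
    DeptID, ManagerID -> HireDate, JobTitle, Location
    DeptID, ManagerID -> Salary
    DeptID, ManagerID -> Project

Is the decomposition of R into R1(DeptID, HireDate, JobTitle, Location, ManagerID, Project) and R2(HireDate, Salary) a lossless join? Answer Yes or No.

The shared attributes are {HireDate} and {HireDate}⁺ = {HireDate}.
The closure covers neither R1 nor R2 entirely; the join is not lossless.

No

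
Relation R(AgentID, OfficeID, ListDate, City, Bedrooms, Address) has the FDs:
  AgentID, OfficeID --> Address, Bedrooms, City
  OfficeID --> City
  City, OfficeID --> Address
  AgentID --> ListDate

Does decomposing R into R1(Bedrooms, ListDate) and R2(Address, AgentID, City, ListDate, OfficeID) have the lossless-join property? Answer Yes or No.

No

The shared attributes are {ListDate} and {ListDate}⁺ = {ListDate}.
The closure covers neither R1 nor R2 entirely; the join is not lossless.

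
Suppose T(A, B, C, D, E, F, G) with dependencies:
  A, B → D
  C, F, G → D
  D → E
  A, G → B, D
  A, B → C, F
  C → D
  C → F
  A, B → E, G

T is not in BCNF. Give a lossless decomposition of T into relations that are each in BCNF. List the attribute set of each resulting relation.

Candidate keys of the original relation: {A, B}, {A, G}.
{A, B, C, D, E, F, G}: {C, F, G} determines {C, D, E, F, G} here but is not a superkey — split on C, F, G → D, E, giving {C, D, E, F, G} and {A, B, C, F, G}.
{C, D, E, F, G}: {D} determines {D, E} here but is not a superkey — split on D → E, giving {D, E} and {C, D, F, G}.
{D, E}: every determinant is a superkey — BCNF.
{C, D, F, G}: {C} determines {C, D, F} here but is not a superkey — split on C → D, F, giving {C, D, F} and {C, G}.
{C, D, F}: every determinant is a superkey — BCNF.
{C, G}: every determinant is a superkey — BCNF.
{A, B, C, F, G}: {C} determines {C, F} here but is not a superkey — split on C → F, giving {C, F} and {A, B, C, G}.
{C, F}: every determinant is a superkey — BCNF.
{A, B, C, G}: every determinant is a superkey — BCNF.

{A, B, C, G}; {C, D, F}; {D, E}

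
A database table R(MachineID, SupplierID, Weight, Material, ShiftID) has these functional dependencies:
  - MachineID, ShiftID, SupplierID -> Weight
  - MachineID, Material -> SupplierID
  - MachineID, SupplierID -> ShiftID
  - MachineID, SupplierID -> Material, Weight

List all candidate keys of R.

No FD produces {MachineID}, so it must be in every candidate key.
{MachineID, Material}⁺ = {MachineID, Material, ShiftID, SupplierID, Weight} — all of the relation — so {MachineID, Material} is a candidate key.
{MachineID, SupplierID}⁺ = {MachineID, Material, ShiftID, SupplierID, Weight} — all of the relation — so {MachineID, SupplierID} is a candidate key.
No proper subset of any of these is a key, and no other minimal superkey exists.

{MachineID, Material}, {MachineID, SupplierID}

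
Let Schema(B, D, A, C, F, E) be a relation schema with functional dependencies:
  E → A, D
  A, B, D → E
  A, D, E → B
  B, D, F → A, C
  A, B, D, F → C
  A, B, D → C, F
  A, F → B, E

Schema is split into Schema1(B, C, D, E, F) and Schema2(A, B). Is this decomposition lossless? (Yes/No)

Common attributes: {B}; their closure is {B}.
Schema1 ⊄ {B} and Schema2 ⊄ {B}, so the split is lossy.

No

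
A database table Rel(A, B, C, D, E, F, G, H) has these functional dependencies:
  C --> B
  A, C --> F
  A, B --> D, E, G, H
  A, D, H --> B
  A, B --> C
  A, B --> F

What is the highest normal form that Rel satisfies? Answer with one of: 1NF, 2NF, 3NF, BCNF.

3NF

Candidate keys: {A, B}, {A, C}, {A, D, H}. Prime attributes: {A, B, C, D, H}.
For C --> B we have {C}⁺ = {B, C}; {C} is not a superkey, so BCNF fails.
But every attribute on its right side ({B}) is prime, and the same holds for every other non-superkey FD, so 3NF still holds.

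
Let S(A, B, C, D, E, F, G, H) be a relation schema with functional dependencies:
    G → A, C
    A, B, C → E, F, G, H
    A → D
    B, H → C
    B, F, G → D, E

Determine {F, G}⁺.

Start with {F, G}.
G → A, C applies; add {A, C} → now {A, C, F, G}.
A → D applies; add {D} → now {A, C, D, F, G}.
No further FD applies.

{A, C, D, F, G}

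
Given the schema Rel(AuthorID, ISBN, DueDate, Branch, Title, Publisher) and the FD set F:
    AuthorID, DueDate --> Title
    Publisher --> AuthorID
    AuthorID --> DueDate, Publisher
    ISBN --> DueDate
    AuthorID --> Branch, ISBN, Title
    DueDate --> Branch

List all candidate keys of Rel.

{AuthorID}, {Publisher}

Closure of {AuthorID} is {AuthorID, Branch, DueDate, ISBN, Publisher, Title}, the whole schema; {AuthorID} is a candidate key.
Closure of {Publisher} is {AuthorID, Branch, DueDate, ISBN, Publisher, Title}, the whole schema; {Publisher} is a candidate key.
No proper subset of any of these is a key, and no other minimal superkey exists.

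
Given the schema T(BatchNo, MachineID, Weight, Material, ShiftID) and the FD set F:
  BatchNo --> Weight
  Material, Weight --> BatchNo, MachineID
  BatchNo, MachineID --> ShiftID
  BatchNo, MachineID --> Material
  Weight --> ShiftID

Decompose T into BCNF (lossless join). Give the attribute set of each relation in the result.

Candidate keys of the original relation: {BatchNo, MachineID}, {BatchNo, Material}, {Material, Weight}.
{BatchNo, MachineID, Material, ShiftID, Weight}: {BatchNo} determines {BatchNo, ShiftID, Weight} here but is not a superkey — split on BatchNo --> ShiftID, Weight, giving {BatchNo, ShiftID, Weight} and {BatchNo, MachineID, Material}.
{BatchNo, ShiftID, Weight}: {Weight} determines {ShiftID, Weight} here but is not a superkey — split on Weight --> ShiftID, giving {ShiftID, Weight} and {BatchNo, Weight}.
{ShiftID, Weight} has no BCNF violation.
{BatchNo, Weight} has no BCNF violation.
{BatchNo, MachineID, Material} has no BCNF violation.

{BatchNo, MachineID, Material}; {BatchNo, Weight}; {ShiftID, Weight}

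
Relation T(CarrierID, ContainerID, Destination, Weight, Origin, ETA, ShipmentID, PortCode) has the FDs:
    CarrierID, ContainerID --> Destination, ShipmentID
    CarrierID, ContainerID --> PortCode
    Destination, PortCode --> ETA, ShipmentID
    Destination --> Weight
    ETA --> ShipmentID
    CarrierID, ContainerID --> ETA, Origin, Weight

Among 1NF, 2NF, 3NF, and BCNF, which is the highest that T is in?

Candidate key: {CarrierID, ContainerID}. Prime attributes: {CarrierID, ContainerID}.
Destination, PortCode --> ETA, ShipmentID: {Destination, PortCode}⁺ = {Destination, ETA, PortCode, ShipmentID, Weight}, which is not all of the attributes, so the left side is not a superkey — BCNF is violated.
Destination, PortCode --> ETA, ShipmentID determines the non-prime attributes {ETA, ShipmentID} from a non-superkey — 3NF is violated.
No proper subset of a key has a non-prime attribute in its closure, so there is no partial dependency; 2NF holds.

2NF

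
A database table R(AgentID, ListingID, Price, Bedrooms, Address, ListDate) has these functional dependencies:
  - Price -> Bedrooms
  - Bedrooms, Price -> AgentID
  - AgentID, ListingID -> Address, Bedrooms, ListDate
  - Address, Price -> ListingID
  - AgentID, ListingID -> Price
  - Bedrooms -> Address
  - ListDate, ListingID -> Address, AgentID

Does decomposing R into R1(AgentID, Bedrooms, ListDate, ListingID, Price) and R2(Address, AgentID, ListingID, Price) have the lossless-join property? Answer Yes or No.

Common attributes: {AgentID, ListingID, Price}; their closure is {Address, AgentID, Bedrooms, ListDate, ListingID, Price}.
Since R1 ⊆ {Address, AgentID, Bedrooms, ListDate, ListingID, Price}, the intersection is a superkey of R1; the decomposition is lossless.

Yes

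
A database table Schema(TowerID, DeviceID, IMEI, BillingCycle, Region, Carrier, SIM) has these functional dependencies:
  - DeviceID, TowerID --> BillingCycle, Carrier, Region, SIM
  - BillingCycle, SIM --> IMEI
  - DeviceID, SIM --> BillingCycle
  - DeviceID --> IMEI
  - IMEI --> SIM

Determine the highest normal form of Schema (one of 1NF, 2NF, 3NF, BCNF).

Candidate key: {DeviceID, TowerID}. Prime attributes: {DeviceID, TowerID}.
BillingCycle, SIM --> IMEI breaks BCNF: {BillingCycle, SIM}⁺ = {BillingCycle, IMEI, SIM}, so {BillingCycle, SIM} is not a superkey.
BillingCycle, SIM --> IMEI has non-prime {IMEI} on the right and a non-superkey on the left, so 3NF fails.
Since {DeviceID} ⊂ {DeviceID, TowerID} and {DeviceID}⁺ ⊇ {BillingCycle, IMEI, SIM} with {BillingCycle, IMEI, SIM} non-prime, there is a partial dependency; 2NF fails.

1NF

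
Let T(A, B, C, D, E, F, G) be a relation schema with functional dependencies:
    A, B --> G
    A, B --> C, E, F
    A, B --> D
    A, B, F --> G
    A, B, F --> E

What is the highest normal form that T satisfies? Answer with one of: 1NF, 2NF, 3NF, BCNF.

Candidate key: {A, B}. Prime attributes: {A, B}.
The left-hand side of every FD is a superkey, so BCNF is satisfied.

BCNF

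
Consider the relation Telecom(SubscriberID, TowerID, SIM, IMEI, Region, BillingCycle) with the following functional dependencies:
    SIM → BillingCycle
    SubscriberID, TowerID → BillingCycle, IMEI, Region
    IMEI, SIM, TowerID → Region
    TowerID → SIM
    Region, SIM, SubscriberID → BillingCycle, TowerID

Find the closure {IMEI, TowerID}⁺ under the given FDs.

Start with {IMEI, TowerID}.
TowerID → SIM applies; add {SIM} → now {IMEI, SIM, TowerID}.
SIM → BillingCycle applies; add {BillingCycle} → now {BillingCycle, IMEI, SIM, TowerID}.
IMEI, SIM, TowerID → Region applies; add {Region} → now {BillingCycle, IMEI, Region, SIM, TowerID}.
No further FD applies.

{BillingCycle, IMEI, Region, SIM, TowerID}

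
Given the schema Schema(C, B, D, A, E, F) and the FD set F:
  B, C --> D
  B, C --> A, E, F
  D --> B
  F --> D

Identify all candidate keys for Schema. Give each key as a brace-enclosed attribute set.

Attributes never on any right-hand side: {C} — every candidate key must contain it.
{B, C} is a candidate key since {B, C}⁺ = {A, B, C, D, E, F} covers every attribute.
{C, D} is a candidate key since {C, D}⁺ = {A, B, C, D, E, F} covers every attribute.
{C, F} is a candidate key since {C, F}⁺ = {A, B, C, D, E, F} covers every attribute.
These are minimal and exhaustive — every other superkey contains one of them.

{B, C}, {C, D}, {C, F}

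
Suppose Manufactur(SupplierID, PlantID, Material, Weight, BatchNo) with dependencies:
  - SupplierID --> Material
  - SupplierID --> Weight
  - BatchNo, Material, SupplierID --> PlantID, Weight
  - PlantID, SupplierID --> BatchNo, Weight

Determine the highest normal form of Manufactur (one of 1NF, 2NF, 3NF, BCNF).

1NF

Candidate keys: {BatchNo, SupplierID}, {PlantID, SupplierID}. Prime attributes: {BatchNo, PlantID, SupplierID}.
SupplierID --> Material breaks BCNF: {SupplierID}⁺ = {Material, SupplierID, Weight}, so {SupplierID} is not a superkey.
SupplierID --> Material determines the non-prime attribute {Material} from a non-superkey — 3NF is violated.
Since {SupplierID} ⊂ {BatchNo, SupplierID} and {SupplierID}⁺ ⊇ {Material, Weight} with {Material, Weight} non-prime, there is a partial dependency; 2NF fails.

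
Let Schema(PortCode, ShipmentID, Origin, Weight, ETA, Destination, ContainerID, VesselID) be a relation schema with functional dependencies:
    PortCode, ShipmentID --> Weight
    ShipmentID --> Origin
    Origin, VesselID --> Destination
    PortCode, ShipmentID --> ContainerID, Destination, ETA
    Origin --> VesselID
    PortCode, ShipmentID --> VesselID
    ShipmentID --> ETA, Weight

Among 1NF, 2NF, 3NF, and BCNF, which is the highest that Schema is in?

Candidate key: {PortCode, ShipmentID}. Prime attributes: {PortCode, ShipmentID}.
For ShipmentID --> Origin we have {ShipmentID}⁺ = {Destination, ETA, Origin, ShipmentID, VesselID, Weight}; {ShipmentID} is not a superkey, so BCNF fails.
ShipmentID --> Origin has non-prime {Origin} on the right and a non-superkey on the left, so 3NF fails.
Since {ShipmentID} ⊂ {PortCode, ShipmentID} and {ShipmentID}⁺ ⊇ {Destination, ETA, Origin, VesselID, Weight} with {Destination, ETA, Origin, VesselID, Weight} non-prime, there is a partial dependency; 2NF fails.

1NF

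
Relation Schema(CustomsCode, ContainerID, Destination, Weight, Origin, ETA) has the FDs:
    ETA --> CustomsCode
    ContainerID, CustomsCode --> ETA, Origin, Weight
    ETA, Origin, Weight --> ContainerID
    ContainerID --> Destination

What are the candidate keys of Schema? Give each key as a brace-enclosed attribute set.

Closure of {ContainerID, CustomsCode} is {ContainerID, CustomsCode, Destination, ETA, Origin, Weight}, the whole schema; {ContainerID, CustomsCode} is a candidate key.
Closure of {ContainerID, ETA} is {ContainerID, CustomsCode, Destination, ETA, Origin, Weight}, the whole schema; {ContainerID, ETA} is a candidate key.
Closure of {ETA, Origin, Weight} is {ContainerID, CustomsCode, Destination, ETA, Origin, Weight}, the whole schema; {ETA, Origin, Weight} is a candidate key.
No proper subset of any of these is a key, and no other minimal superkey exists.

{ContainerID, CustomsCode}, {ContainerID, ETA}, {ETA, Origin, Weight}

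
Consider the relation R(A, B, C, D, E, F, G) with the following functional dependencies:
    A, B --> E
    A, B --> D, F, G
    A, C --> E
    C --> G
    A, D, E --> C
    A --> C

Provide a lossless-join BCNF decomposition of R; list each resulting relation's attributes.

Candidate key of the original relation: {A, B}.
{A, B, C, D, E, F, G}: {A, C} determines {A, C, E, G} here but is not a superkey — split on A, C --> E, G, giving {A, C, E, G} and {A, B, C, D, F}.
{A, C, E, G}: {C} determines {C, G} here but is not a superkey — split on C --> G, giving {C, G} and {A, C, E}.
{C, G} has no BCNF violation.
{A, C, E} has no BCNF violation.
{A, B, C, D, F}: {A} determines {A, C} here but is not a superkey — split on A --> C, giving {A, C} and {A, B, D, F}.
{A, C} has no BCNF violation.
{A, B, D, F} has no BCNF violation.

{A, B, D, F}; {A, C, E}; {C, G}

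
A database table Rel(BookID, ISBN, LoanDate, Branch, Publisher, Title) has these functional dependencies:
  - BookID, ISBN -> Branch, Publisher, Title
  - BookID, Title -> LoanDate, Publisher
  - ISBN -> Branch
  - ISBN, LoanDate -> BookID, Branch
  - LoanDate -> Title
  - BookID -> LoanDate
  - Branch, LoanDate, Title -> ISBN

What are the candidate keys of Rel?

{BookID, Branch}⁺ = {BookID, Branch, ISBN, LoanDate, Publisher, Title}, which is every attribute, so {BookID, Branch} is a candidate key.
{BookID, ISBN}⁺ = {BookID, Branch, ISBN, LoanDate, Publisher, Title}, which is every attribute, so {BookID, ISBN} is a candidate key.
{Branch, LoanDate}⁺ = {BookID, Branch, ISBN, LoanDate, Publisher, Title}, which is every attribute, so {Branch, LoanDate} is a candidate key.
{ISBN, LoanDate}⁺ = {BookID, Branch, ISBN, LoanDate, Publisher, Title}, which is every attribute, so {ISBN, LoanDate} is a candidate key.
No proper subset of any of these is a key, and no other minimal superkey exists.

{BookID, Branch}, {BookID, ISBN}, {Branch, LoanDate}, {ISBN, LoanDate}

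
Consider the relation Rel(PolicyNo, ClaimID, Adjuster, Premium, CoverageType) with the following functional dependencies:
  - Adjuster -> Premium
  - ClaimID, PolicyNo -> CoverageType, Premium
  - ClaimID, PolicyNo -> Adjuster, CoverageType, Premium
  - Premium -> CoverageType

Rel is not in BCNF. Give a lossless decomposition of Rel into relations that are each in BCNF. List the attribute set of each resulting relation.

Candidate key of the original relation: {ClaimID, PolicyNo}.
In {Adjuster, ClaimID, CoverageType, PolicyNo, Premium}, {Adjuster} is not a superkey ({Adjuster}⁺ restricted to this set is {Adjuster, CoverageType, Premium}), so split on Adjuster -> CoverageType, Premium into {Adjuster, CoverageType, Premium} and {Adjuster, ClaimID, PolicyNo}.
In {Adjuster, CoverageType, Premium}, {Premium} is not a superkey ({Premium}⁺ restricted to this set is {CoverageType, Premium}), so split on Premium -> CoverageType into {CoverageType, Premium} and {Adjuster, Premium}.
{CoverageType, Premium}: every determinant is a superkey — BCNF.
{Adjuster, Premium}: every determinant is a superkey — BCNF.
{Adjuster, ClaimID, PolicyNo}: every determinant is a superkey — BCNF.

{Adjuster, ClaimID, PolicyNo}; {Adjuster, Premium}; {CoverageType, Premium}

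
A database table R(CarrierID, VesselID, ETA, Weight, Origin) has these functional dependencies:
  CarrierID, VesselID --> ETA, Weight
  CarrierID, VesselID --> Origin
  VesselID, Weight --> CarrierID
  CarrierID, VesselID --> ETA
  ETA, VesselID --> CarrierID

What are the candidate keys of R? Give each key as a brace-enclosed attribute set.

Attributes never on any right-hand side: {VesselID} — every candidate key must contain it.
{CarrierID, VesselID}⁺ = {CarrierID, ETA, Origin, VesselID, Weight}, which is every attribute, so {CarrierID, VesselID} is a candidate key.
{ETA, VesselID}⁺ = {CarrierID, ETA, Origin, VesselID, Weight}, which is every attribute, so {ETA, VesselID} is a candidate key.
{VesselID, Weight}⁺ = {CarrierID, ETA, Origin, VesselID, Weight}, which is every attribute, so {VesselID, Weight} is a candidate key.
These are minimal and exhaustive — every other superkey contains one of them.

{CarrierID, VesselID}, {ETA, VesselID}, {VesselID, Weight}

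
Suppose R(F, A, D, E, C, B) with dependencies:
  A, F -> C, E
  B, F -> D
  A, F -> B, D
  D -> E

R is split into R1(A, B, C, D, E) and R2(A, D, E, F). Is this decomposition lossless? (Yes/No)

The shared attributes are {A, D, E} and {A, D, E}⁺ = {A, D, E}.
The closure covers neither R1 nor R2 entirely; the join is not lossless.

No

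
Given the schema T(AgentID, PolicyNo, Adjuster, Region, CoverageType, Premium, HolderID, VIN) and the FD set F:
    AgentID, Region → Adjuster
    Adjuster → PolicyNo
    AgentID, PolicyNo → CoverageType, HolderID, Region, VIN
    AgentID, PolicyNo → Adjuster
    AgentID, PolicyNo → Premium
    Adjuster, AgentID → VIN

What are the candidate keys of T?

{Adjuster, AgentID}, {AgentID, PolicyNo}, {AgentID, Region}

{AgentID} never appears on the right of any FD, so every key must include it.
{Adjuster, AgentID} is a candidate key since {Adjuster, AgentID}⁺ = {Adjuster, AgentID, CoverageType, HolderID, PolicyNo, Premium, Region, VIN} covers every attribute.
{AgentID, PolicyNo} is a candidate key since {AgentID, PolicyNo}⁺ = {Adjuster, AgentID, CoverageType, HolderID, PolicyNo, Premium, Region, VIN} covers every attribute.
{AgentID, Region} is a candidate key since {AgentID, Region}⁺ = {Adjuster, AgentID, CoverageType, HolderID, PolicyNo, Premium, Region, VIN} covers every attribute.
Any other superkey properly contains one of these, so there are no further candidate keys.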